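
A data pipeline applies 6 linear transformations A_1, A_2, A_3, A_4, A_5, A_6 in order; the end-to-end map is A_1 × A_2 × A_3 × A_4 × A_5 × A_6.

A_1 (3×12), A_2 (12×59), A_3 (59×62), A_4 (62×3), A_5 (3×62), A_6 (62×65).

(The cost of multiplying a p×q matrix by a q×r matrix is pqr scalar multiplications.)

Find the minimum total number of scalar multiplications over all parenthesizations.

Adjacent pairs: A_1A_2 = 3·12·59 = 2124; A_2A_3 = 12·59·62 = 43896; A_3A_4 = 59·62·3 = 10974; A_4A_5 = 62·3·62 = 11532; A_5A_6 = 3·62·65 = 12090.
Length 3: A_1..A_3: k=1: 0+43896+3·12·62=46128; k=2: 2124+0+3·59·62=13098 → min 13098 | A_2..A_4: k=2: 0+10974+12·59·3=13098; k=3: 43896+0+12·62·3=46128 → min 13098 | A_3..A_5: k=3: 0+11532+59·62·62=238328; k=4: 10974+0+59·3·62=21948 → min 21948 | A_4..A_6: k=4: 0+12090+62·3·65=24180; k=5: 11532+0+62·62·65=261392 → min 24180.
Length 4: A_1..A_4: k=1: 0+13098+3·12·3=13206; k=2: 2124+10974+3·59·3=13629; k=3: 13098+0+3·62·3=13656 → min 13206 | A_2..A_5: k=2: 0+21948+12·59·62=65844; k=3: 43896+11532+12·62·62=101556; k=4: 13098+0+12·3·62=15330 → min 15330 | A_3..A_6: k=3: 0+24180+59·62·65=261950; k=4: 10974+12090+59·3·65=34569; k=5: 21948+0+59·62·65=259718 → min 34569.
Length 5: A_1..A_5: k=1: 0+15330+3·12·62=17562; k=2: 2124+21948+3·59·62=35046; k=3: 13098+11532+3·62·62=36162; k=4: 13206+0+3·3·62=13764 → min 13764 | A_2..A_6: k=2: 0+34569+12·59·65=80589; k=3: 43896+24180+12·62·65=116436; k=4: 13098+12090+12·3·65=27528; k=5: 15330+0+12·62·65=63690 → min 27528.
Length 6: A_1..A_6: k=1: 0+27528+3·12·65=29868; k=2: 2124+34569+3·59·65=48198; k=3: 13098+24180+3·62·65=49368; k=4: 13206+12090+3·3·65=25881; k=5: 13764+0+3·62·65=25854 → min 25854.
Optimal order: (((A_1 × (A_2 × (A_3 × A_4))) × A_5) × A_6) with cost 25854.

25854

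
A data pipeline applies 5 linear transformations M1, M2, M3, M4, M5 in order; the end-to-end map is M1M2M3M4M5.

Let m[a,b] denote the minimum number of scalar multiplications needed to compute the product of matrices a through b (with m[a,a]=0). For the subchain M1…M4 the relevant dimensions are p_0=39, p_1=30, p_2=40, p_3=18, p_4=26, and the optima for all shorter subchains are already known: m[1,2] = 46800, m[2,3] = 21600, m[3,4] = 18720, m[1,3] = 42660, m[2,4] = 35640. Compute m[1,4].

60912

m[1,4] = min over k∈[1,3] of m[1,k]+m[k+1,4]+p_{0}·p_k·p_{4}.
k=1: 0 + 35640 + 39·30·26 = 66060; k=2: 46800 + 18720 + 39·40·26 = 106080; k=3: 42660 + 0 + 39·18·26 = 60912.
Minimum: 60912 at k=3.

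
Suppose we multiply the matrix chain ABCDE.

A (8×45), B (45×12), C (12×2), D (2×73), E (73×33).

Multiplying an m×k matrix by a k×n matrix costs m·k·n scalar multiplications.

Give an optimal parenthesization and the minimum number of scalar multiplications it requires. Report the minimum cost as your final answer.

7146

Adjacent pairs: AB = 8·45·12 = 4320; BC = 45·12·2 = 1080; CD = 12·2·73 = 1752; DE = 2·73·33 = 4818.
Length 3: A..C: k=1: 0+1080+8·45·2=1800; k=2: 4320+0+8·12·2=4512 → min 1800 | B..D: k=2: 0+1752+45·12·73=41172; k=3: 1080+0+45·2·73=7650 → min 7650 | C..E: k=3: 0+4818+12·2·33=5610; k=4: 1752+0+12·73·33=30660 → min 5610.
Length 4: A..D: k=1: 0+7650+8·45·73=33930; k=2: 4320+1752+8·12·73=13080; k=3: 1800+0+8·2·73=2968 → min 2968 | B..E: k=2: 0+5610+45·12·33=23430; k=3: 1080+4818+45·2·33=8868; k=4: 7650+0+45·73·33=116055 → min 8868.
Length 5: A..E: k=1: 0+8868+8·45·33=20748; k=2: 4320+5610+8·12·33=13098; k=3: 1800+4818+8·2·33=7146; k=4: 2968+0+8·73·33=22240 → min 7146.
Optimal parenthesization: ((A(BC))(DE)) with cost 7146.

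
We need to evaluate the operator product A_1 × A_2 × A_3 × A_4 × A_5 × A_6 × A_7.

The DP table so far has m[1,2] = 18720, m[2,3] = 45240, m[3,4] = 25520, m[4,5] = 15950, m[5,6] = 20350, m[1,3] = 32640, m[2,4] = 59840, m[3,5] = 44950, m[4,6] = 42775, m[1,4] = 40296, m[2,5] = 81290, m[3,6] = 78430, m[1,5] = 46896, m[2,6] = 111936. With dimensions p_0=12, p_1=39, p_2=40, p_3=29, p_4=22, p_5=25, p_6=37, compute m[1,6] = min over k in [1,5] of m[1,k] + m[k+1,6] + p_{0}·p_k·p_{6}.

57996

m[1,6] = min over k∈[1,5] of m[1,k]+m[k+1,6]+p_{0}·p_k·p_{6}.
k=1: 0 + 111936 + 12·39·37 = 129252; k=2: 18720 + 78430 + 12·40·37 = 114910; k=3: 32640 + 42775 + 12·29·37 = 88291; k=4: 40296 + 20350 + 12·22·37 = 70414; k=5: 46896 + 0 + 12·25·37 = 57996.
Minimum: 57996 at k=5.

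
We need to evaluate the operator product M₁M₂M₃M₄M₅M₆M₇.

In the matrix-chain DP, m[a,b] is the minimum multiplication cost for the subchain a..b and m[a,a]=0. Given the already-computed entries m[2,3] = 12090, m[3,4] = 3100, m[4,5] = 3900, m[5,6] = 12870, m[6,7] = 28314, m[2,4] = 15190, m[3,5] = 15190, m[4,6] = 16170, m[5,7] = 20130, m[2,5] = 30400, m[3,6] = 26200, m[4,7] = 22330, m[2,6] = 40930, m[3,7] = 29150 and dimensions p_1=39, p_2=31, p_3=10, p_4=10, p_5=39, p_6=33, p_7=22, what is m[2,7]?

43000

m[2,7] = min over k∈[2,6] of m[2,k]+m[k+1,7]+p_{1}·p_k·p_{7}.
k=2: 0 + 29150 + 39·31·22 = 55748; k=3: 12090 + 22330 + 39·10·22 = 43000; k=4: 15190 + 20130 + 39·10·22 = 43900; k=5: 30400 + 28314 + 39·39·22 = 92176; k=6: 40930 + 0 + 39·33·22 = 69244.
Minimum: 43000 at k=3.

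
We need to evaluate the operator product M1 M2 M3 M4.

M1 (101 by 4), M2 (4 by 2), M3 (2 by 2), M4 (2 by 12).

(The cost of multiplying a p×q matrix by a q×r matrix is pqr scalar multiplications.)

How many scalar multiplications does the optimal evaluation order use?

Adjacent pairs: M1M2 = 101·4·2 = 808; M2M3 = 4·2·2 = 16; M3M4 = 2·2·12 = 48.
Length 3: M1..M3: k=1: 0+16+101·4·2=824; k=2: 808+0+101·2·2=1212 → min 824 | M2..M4: k=2: 0+48+4·2·12=144; k=3: 16+0+4·2·12=112 → min 112.
Length 4: M1..M4: k=1: 0+112+101·4·12=4960; k=2: 808+48+101·2·12=3280; k=3: 824+0+101·2·12=3248 → min 3248.
Optimal order: ((M1 (M2 M3)) M4) with cost 3248.

3248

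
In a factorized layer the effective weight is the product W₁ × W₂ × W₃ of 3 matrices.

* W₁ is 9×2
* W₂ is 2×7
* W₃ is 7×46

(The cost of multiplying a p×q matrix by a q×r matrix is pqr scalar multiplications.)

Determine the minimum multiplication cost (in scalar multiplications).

Order (W₁ × (W₂ × W₃)): (W₂ × W₃): 2×7 by 7×46 → 2×46, cost 2·7·46 = 644; (W₁ × (W₂ × W₃)): 9×2 by 2×46 → 9×46, cost 9·2·46 = 828; cumulative 1472. Total 1472.
Order ((W₁ × W₂) × W₃): (W₁ × W₂): 9×2 by 2×7 → 9×7, cost 9·2·7 = 126; ((W₁ × W₂) × W₃): 9×7 by 7×46 → 9×46, cost 9·7·46 = 2898; cumulative 3024. Total 3024.
Minimum: 1472.

1472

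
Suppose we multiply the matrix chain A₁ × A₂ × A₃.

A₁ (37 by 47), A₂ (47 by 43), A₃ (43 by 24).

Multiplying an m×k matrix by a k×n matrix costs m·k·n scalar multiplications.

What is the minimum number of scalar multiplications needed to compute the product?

90240

Order (A₁ × (A₂ × A₃)): (A₂ × A₃): 47×43 by 43×24 → 47×24, cost 47·43·24 = 48504; (A₁ × (A₂ × A₃)): 37×47 by 47×24 → 37×24, cost 37·47·24 = 41736; cumulative 90240. Total 90240.
Order ((A₁ × A₂) × A₃): (A₁ × A₂): 37×47 by 47×43 → 37×43, cost 37·47·43 = 74777; ((A₁ × A₂) × A₃): 37×43 by 43×24 → 37×24, cost 37·43·24 = 38184; cumulative 112961. Total 112961.
Minimum: 90240.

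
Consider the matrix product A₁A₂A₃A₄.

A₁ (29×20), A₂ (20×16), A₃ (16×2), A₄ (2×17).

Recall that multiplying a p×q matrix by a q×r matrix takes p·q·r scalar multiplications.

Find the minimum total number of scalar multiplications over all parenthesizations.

Adjacent pairs: A₁A₂ = 29·20·16 = 9280; A₂A₃ = 20·16·2 = 640; A₃A₄ = 16·2·17 = 544.
Length 3: A₁..A₃: k=1: 0+640+29·20·2=1800; k=2: 9280+0+29·16·2=10208 → min 1800 | A₂..A₄: k=2: 0+544+20·16·17=5984; k=3: 640+0+20·2·17=1320 → min 1320.
Length 4: A₁..A₄: k=1: 0+1320+29·20·17=11180; k=2: 9280+544+29·16·17=17712; k=3: 1800+0+29·2·17=2786 → min 2786.
Optimal order: ((A₁(A₂A₃))A₄) with cost 2786.

2786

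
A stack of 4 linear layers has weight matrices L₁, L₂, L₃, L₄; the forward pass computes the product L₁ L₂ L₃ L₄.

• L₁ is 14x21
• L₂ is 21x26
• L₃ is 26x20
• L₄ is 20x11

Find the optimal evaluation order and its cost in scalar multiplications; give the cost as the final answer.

Adjacent pairs: L₁L₂ = 14·21·26 = 7644; L₂L₃ = 21·26·20 = 10920; L₃L₄ = 26·20·11 = 5720.
Length 3: L₁..L₃: k=1: 0+10920+14·21·20=16800; k=2: 7644+0+14·26·20=14924 → min 14924 | L₂..L₄: k=2: 0+5720+21·26·11=11726; k=3: 10920+0+21·20·11=15540 → min 11726.
Length 4: L₁..L₄: k=1: 0+11726+14·21·11=14960; k=2: 7644+5720+14·26·11=17368; k=3: 14924+0+14·20·11=18004 → min 14960.
Optimal parenthesization: (L₁ (L₂ (L₃ L₄))) with cost 14960.

14960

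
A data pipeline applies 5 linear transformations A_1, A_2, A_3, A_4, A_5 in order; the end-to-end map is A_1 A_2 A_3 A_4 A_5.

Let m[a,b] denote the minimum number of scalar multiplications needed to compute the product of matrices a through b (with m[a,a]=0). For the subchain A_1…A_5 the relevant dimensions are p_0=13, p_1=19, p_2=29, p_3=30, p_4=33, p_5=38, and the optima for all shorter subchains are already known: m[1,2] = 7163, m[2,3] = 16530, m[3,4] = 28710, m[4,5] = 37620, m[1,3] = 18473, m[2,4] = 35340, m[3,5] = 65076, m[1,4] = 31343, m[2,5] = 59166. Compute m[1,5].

m[1,5] = min over k∈[1,4] of m[1,k]+m[k+1,5]+p_{0}·p_k·p_{5}.
k=1: 0 + 59166 + 13·19·38 = 68552; k=2: 7163 + 65076 + 13·29·38 = 86565; k=3: 18473 + 37620 + 13·30·38 = 70913; k=4: 31343 + 0 + 13·33·38 = 47645.
Minimum: 47645 at k=4.

47645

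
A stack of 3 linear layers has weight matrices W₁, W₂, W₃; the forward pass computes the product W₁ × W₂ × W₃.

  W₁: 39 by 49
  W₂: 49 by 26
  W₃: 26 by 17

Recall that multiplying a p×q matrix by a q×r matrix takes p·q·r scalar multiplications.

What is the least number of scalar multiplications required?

54145

Order (W₁ × (W₂ × W₃)): (W₂ × W₃): 49×26 by 26×17 → 49×17, cost 49·26·17 = 21658; (W₁ × (W₂ × W₃)): 39×49 by 49×17 → 39×17, cost 39·49·17 = 32487; cumulative 54145. Total 54145.
Order ((W₁ × W₂) × W₃): (W₁ × W₂): 39×49 by 49×26 → 39×26, cost 39·49·26 = 49686; ((W₁ × W₂) × W₃): 39×26 by 26×17 → 39×17, cost 39·26·17 = 17238; cumulative 66924. Total 66924.
Minimum: 54145.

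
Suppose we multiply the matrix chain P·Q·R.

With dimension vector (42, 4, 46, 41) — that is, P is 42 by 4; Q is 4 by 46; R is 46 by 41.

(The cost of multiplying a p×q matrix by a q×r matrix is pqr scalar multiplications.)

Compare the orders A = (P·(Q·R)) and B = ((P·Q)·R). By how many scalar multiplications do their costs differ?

72508

Order A = (P·(Q·R)): (Q·R): 4×46 by 46×41 → 4×41, cost 4·46·41 = 7544; (P·(Q·R)): 42×4 by 4×41 → 42×41, cost 42·4·41 = 6888; cumulative 14432. Total 14432.
Order B = ((P·Q)·R): (P·Q): 42×4 by 4×46 → 42×46, cost 42·4·46 = 7728; ((P·Q)·R): 42×46 by 46×41 → 42×41, cost 42·46·41 = 79212; cumulative 86940. Total 86940.
Difference: |14432 − 86940| = 72508.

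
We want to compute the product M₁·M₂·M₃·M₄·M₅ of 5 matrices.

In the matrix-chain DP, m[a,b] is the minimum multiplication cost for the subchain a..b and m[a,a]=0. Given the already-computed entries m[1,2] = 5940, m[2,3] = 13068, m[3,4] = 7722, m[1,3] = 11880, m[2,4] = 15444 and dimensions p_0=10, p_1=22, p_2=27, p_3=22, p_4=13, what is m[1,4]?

m[1,4] = min over k∈[1,3] of m[1,k]+m[k+1,4]+p_{0}·p_k·p_{4}.
k=1: 0 + 15444 + 10·22·13 = 18304; k=2: 5940 + 7722 + 10·27·13 = 17172; k=3: 11880 + 0 + 10·22·13 = 14740.
Minimum: 14740 at k=3.

14740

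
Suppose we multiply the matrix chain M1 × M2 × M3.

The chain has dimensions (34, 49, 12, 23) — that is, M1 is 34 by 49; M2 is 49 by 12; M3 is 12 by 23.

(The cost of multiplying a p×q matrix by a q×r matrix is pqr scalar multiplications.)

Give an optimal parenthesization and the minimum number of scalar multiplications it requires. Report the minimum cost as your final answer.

(M1 × (M2 × M3)): cost 51842.
((M1 × M2) × M3): cost 29376.
Optimal: ((M1 × M2) × M3) with cost 29376.

29376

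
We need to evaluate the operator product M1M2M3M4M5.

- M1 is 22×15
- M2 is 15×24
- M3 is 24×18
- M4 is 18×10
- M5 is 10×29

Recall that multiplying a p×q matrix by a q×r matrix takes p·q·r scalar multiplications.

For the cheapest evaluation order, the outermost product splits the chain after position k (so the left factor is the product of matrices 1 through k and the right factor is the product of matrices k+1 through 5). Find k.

Adjacent pairs: M1M2 = 22·15·24 = 7920; M2M3 = 15·24·18 = 6480; M3M4 = 24·18·10 = 4320; M4M5 = 18·10·29 = 5220.
Length 3: M1..M3: k=1: 0+6480+22·15·18=12420; k=2: 7920+0+22·24·18=17424 → min 12420 | M2..M4: k=2: 0+4320+15·24·10=7920; k=3: 6480+0+15·18·10=9180 → min 7920 | M3..M5: k=3: 0+5220+24·18·29=17748; k=4: 4320+0+24·10·29=11280 → min 11280.
Length 4: M1..M4: k=1: 0+7920+22·15·10=11220; k=2: 7920+4320+22·24·10=17520; k=3: 12420+0+22·18·10=16380 → min 11220 | M2..M5: k=2: 0+11280+15·24·29=21720; k=3: 6480+5220+15·18·29=19530; k=4: 7920+0+15·10·29=12270 → min 12270.
Top-level splits: k=1: (M1..M1)·(M2..M5) → 0+12270+22·15·29 = 21840; k=2: (M1..M2)·(M3..M5) → 7920+11280+22·24·29 = 34512; k=3: (M1..M3)·(M4..M5) → 12420+5220+22·18·29 = 29124; k=4: (M1..M4)·(M5..M5) → 11220+0+22·10·29 = 17600.
Best split is after M4, i.e. k = 4.

4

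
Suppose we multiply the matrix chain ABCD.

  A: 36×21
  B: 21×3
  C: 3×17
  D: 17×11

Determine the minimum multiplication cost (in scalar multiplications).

4017

Adjacent pairs: AB = 36·21·3 = 2268; BC = 21·3·17 = 1071; CD = 3·17·11 = 561.
Length 3: A..C: k=1: 0+1071+36·21·17=13923; k=2: 2268+0+36·3·17=4104 → min 4104 | B..D: k=2: 0+561+21·3·11=1254; k=3: 1071+0+21·17·11=4998 → min 1254.
Length 4: A..D: k=1: 0+1254+36·21·11=9570; k=2: 2268+561+36·3·11=4017; k=3: 4104+0+36·17·11=10836 → min 4017.
Optimal order: ((AB)(CD)) with cost 4017.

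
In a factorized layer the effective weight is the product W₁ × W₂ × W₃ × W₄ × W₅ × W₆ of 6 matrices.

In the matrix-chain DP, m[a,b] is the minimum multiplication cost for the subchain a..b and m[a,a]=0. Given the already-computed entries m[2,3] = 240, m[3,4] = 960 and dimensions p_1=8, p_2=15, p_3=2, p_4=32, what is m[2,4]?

m[2,4] = min over k∈[2,3] of m[2,k]+m[k+1,4]+p_{1}·p_k·p_{4}.
k=2: 0 + 960 + 8·15·32 = 4800; k=3: 240 + 0 + 8·2·32 = 752.
Minimum: 752 at k=3.

752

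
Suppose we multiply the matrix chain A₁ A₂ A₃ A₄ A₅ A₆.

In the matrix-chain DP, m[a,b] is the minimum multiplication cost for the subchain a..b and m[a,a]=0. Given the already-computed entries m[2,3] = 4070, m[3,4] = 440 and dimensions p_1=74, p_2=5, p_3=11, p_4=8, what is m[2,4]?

3400

m[2,4] = min over k∈[2,3] of m[2,k]+m[k+1,4]+p_{1}·p_k·p_{4}.
k=2: 0 + 440 + 74·5·8 = 3400; k=3: 4070 + 0 + 74·11·8 = 10582.
Minimum: 3400 at k=2.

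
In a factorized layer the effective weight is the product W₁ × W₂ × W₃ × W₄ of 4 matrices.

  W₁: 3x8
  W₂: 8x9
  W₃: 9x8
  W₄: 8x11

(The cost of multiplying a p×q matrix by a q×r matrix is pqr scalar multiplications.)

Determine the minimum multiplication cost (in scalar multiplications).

Adjacent pairs: W₁W₂ = 3·8·9 = 216; W₂W₃ = 8·9·8 = 576; W₃W₄ = 9·8·11 = 792.
Length 3: W₁..W₃: k=1: 0+576+3·8·8=768; k=2: 216+0+3·9·8=432 → min 432 | W₂..W₄: k=2: 0+792+8·9·11=1584; k=3: 576+0+8·8·11=1280 → min 1280.
Length 4: W₁..W₄: k=1: 0+1280+3·8·11=1544; k=2: 216+792+3·9·11=1305; k=3: 432+0+3·8·11=696 → min 696.
Optimal order: (((W₁ × W₂) × W₃) × W₄) with cost 696.

696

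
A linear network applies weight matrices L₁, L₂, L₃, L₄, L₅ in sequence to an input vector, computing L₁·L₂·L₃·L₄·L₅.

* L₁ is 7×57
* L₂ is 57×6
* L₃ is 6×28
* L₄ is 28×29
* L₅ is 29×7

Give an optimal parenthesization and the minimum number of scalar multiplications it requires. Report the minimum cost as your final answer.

8778

Adjacent pairs: L₁L₂ = 7·57·6 = 2394; L₂L₃ = 57·6·28 = 9576; L₃L₄ = 6·28·29 = 4872; L₄L₅ = 28·29·7 = 5684.
Length 3: L₁..L₃: k=1: 0+9576+7·57·28=20748; k=2: 2394+0+7·6·28=3570 → min 3570 | L₂..L₄: k=2: 0+4872+57·6·29=14790; k=3: 9576+0+57·28·29=55860 → min 14790 | L₃..L₅: k=3: 0+5684+6·28·7=6860; k=4: 4872+0+6·29·7=6090 → min 6090.
Length 4: L₁..L₄: k=1: 0+14790+7·57·29=26361; k=2: 2394+4872+7·6·29=8484; k=3: 3570+0+7·28·29=9254 → min 8484 | L₂..L₅: k=2: 0+6090+57·6·7=8484; k=3: 9576+5684+57·28·7=26432; k=4: 14790+0+57·29·7=26361 → min 8484.
Length 5: L₁..L₅: k=1: 0+8484+7·57·7=11277; k=2: 2394+6090+7·6·7=8778; k=3: 3570+5684+7·28·7=10626; k=4: 8484+0+7·29·7=9905 → min 8778.
Optimal parenthesization: ((L₁·L₂)·((L₃·L₄)·L₅)) with cost 8778.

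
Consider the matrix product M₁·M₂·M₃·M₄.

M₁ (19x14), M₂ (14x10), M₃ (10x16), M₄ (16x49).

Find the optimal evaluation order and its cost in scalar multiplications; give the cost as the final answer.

19810

Adjacent pairs: M₁M₂ = 19·14·10 = 2660; M₂M₃ = 14·10·16 = 2240; M₃M₄ = 10·16·49 = 7840.
Length 3: M₁..M₃: k=1: 0+2240+19·14·16=6496; k=2: 2660+0+19·10·16=5700 → min 5700 | M₂..M₄: k=2: 0+7840+14·10·49=14700; k=3: 2240+0+14·16·49=13216 → min 13216.
Length 4: M₁..M₄: k=1: 0+13216+19·14·49=26250; k=2: 2660+7840+19·10·49=19810; k=3: 5700+0+19·16·49=20596 → min 19810.
Optimal parenthesization: ((M₁·M₂)·(M₃·M₄)) with cost 19810.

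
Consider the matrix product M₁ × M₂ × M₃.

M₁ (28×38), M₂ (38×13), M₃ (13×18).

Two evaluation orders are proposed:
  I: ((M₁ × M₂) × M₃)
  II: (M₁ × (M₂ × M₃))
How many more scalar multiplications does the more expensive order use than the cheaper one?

7660

Order I = ((M₁ × M₂) × M₃): (M₁ × M₂): 28×38 by 38×13 → 28×13, cost 28·38·13 = 13832; ((M₁ × M₂) × M₃): 28×13 by 13×18 → 28×18, cost 28·13·18 = 6552; cumulative 20384. Total 20384.
Order II = (M₁ × (M₂ × M₃)): (M₂ × M₃): 38×13 by 13×18 → 38×18, cost 38·13·18 = 8892; (M₁ × (M₂ × M₃)): 28×38 by 38×18 → 28×18, cost 28·38·18 = 19152; cumulative 28044. Total 28044.
Difference: |20384 − 28044| = 7660.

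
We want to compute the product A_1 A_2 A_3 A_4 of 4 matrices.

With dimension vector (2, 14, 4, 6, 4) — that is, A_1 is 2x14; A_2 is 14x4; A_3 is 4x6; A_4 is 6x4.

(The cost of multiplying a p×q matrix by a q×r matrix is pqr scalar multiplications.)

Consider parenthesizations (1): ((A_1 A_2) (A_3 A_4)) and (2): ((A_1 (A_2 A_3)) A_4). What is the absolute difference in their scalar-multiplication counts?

Order (1) = ((A_1 A_2) (A_3 A_4)): (A_1 A_2): 2×14 by 14×4 → 2×4, cost 2·14·4 = 112; (A_3 A_4): 4×6 by 6×4 → 4×4, cost 4·6·4 = 96; ((A_1 A_2) (A_3 A_4)): 2×4 by 4×4 → 2×4, cost 2·4·4 = 32; cumulative 240. Total 240.
Order (2) = ((A_1 (A_2 A_3)) A_4): (A_2 A_3): 14×4 by 4×6 → 14×6, cost 14·4·6 = 336; (A_1 (A_2 A_3)): 2×14 by 14×6 → 2×6, cost 2·14·6 = 168; cumulative 504; ((A_1 (A_2 A_3)) A_4): 2×6 by 6×4 → 2×4, cost 2·6·4 = 48; cumulative 552. Total 552.
Difference: |240 − 552| = 312.

312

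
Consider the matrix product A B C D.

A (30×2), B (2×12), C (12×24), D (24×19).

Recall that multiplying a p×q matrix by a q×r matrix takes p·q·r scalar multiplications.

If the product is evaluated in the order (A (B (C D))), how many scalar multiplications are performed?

(C D): 12×24 by 24×19 → 12×19, cost 12·24·19 = 5472
(B (C D)): 2×12 by 12×19 → 2×19, cost 2·12·19 = 456; cumulative 5928
(A (B (C D))): 30×2 by 2×19 → 30×19, cost 30·2·19 = 1140; cumulative 7068
Total: 7068 scalar multiplications.

7068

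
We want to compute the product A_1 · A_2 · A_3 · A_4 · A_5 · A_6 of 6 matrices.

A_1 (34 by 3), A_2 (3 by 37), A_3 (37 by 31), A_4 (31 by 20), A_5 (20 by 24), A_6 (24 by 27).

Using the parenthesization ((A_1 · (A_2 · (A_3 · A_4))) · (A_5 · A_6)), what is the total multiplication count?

(A_3 · A_4): 37×31 by 31×20 → 37×20, cost 37·31·20 = 22940
(A_2 · (A_3 · A_4)): 3×37 by 37×20 → 3×20, cost 3·37·20 = 2220; cumulative 25160
(A_1 · (A_2 · (A_3 · A_4))): 34×3 by 3×20 → 34×20, cost 34·3·20 = 2040; cumulative 27200
(A_5 · A_6): 20×24 by 24×27 → 20×27, cost 20·24·27 = 12960
((A_1 · (A_2 · (A_3 · A_4))) · (A_5 · A_6)): 34×20 by 20×27 → 34×27, cost 34·20·27 = 18360; cumulative 58520
Total: 58520 scalar multiplications.

58520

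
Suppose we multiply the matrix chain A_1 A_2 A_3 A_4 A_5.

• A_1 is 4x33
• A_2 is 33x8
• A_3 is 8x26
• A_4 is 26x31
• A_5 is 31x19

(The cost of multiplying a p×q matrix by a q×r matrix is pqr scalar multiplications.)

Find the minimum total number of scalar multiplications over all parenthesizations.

7468

Adjacent pairs: A_1A_2 = 4·33·8 = 1056; A_2A_3 = 33·8·26 = 6864; A_3A_4 = 8·26·31 = 6448; A_4A_5 = 26·31·19 = 15314.
Length 3: A_1..A_3: k=1: 0+6864+4·33·26=10296; k=2: 1056+0+4·8·26=1888 → min 1888 | A_2..A_4: k=2: 0+6448+33·8·31=14632; k=3: 6864+0+33·26·31=33462 → min 14632 | A_3..A_5: k=3: 0+15314+8·26·19=19266; k=4: 6448+0+8·31·19=11160 → min 11160.
Length 4: A_1..A_4: k=1: 0+14632+4·33·31=18724; k=2: 1056+6448+4·8·31=8496; k=3: 1888+0+4·26·31=5112 → min 5112 | A_2..A_5: k=2: 0+11160+33·8·19=16176; k=3: 6864+15314+33·26·19=38480; k=4: 14632+0+33·31·19=34069 → min 16176.
Length 5: A_1..A_5: k=1: 0+16176+4·33·19=18684; k=2: 1056+11160+4·8·19=12824; k=3: 1888+15314+4·26·19=19178; k=4: 5112+0+4·31·19=7468 → min 7468.
Optimal order: ((((A_1 A_2) A_3) A_4) A_5) with cost 7468.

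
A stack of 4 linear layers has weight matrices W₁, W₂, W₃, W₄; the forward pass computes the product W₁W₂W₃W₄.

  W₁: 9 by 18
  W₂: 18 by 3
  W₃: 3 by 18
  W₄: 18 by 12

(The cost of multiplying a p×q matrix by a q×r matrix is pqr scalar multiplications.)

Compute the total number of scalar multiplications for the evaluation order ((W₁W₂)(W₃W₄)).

1458

(W₁W₂): 9×18 by 18×3 → 9×3, cost 9·18·3 = 486
(W₃W₄): 3×18 by 18×12 → 3×12, cost 3·18·12 = 648
((W₁W₂)(W₃W₄)): 9×3 by 3×12 → 9×12, cost 9·3·12 = 324; cumulative 1458
Total: 1458 scalar multiplications.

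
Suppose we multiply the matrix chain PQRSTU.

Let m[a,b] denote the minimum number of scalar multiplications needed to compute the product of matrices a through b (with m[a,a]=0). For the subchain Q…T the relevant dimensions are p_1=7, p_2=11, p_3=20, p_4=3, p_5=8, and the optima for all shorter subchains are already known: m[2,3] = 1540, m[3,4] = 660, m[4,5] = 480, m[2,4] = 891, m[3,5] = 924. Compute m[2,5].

m[2,5] = min over k∈[2,4] of m[2,k]+m[k+1,5]+p_{1}·p_k·p_{5}.
k=2: 0 + 924 + 7·11·8 = 1540; k=3: 1540 + 480 + 7·20·8 = 3140; k=4: 891 + 0 + 7·3·8 = 1059.
Minimum: 1059 at k=4.

1059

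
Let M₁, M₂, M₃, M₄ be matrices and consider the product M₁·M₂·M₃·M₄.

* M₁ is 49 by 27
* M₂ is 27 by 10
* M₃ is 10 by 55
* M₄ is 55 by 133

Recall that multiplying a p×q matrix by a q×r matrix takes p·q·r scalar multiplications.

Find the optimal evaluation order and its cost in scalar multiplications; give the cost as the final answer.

Adjacent pairs: M₁M₂ = 49·27·10 = 13230; M₂M₃ = 27·10·55 = 14850; M₃M₄ = 10·55·133 = 73150.
Length 3: M₁..M₃: k=1: 0+14850+49·27·55=87615; k=2: 13230+0+49·10·55=40180 → min 40180 | M₂..M₄: k=2: 0+73150+27·10·133=109060; k=3: 14850+0+27·55·133=212355 → min 109060.
Length 4: M₁..M₄: k=1: 0+109060+49·27·133=285019; k=2: 13230+73150+49·10·133=151550; k=3: 40180+0+49·55·133=398615 → min 151550.
Optimal parenthesization: ((M₁·M₂)·(M₃·M₄)) with cost 151550.

151550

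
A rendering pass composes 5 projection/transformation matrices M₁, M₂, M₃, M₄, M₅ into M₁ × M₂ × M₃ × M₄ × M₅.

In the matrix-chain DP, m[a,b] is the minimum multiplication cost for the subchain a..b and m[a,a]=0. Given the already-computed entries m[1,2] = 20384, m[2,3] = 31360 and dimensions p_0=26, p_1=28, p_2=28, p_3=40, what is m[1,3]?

49504

m[1,3] = min over k∈[1,2] of m[1,k]+m[k+1,3]+p_{0}·p_k·p_{3}.
k=1: 0 + 31360 + 26·28·40 = 60480; k=2: 20384 + 0 + 26·28·40 = 49504.
Minimum: 49504 at k=2.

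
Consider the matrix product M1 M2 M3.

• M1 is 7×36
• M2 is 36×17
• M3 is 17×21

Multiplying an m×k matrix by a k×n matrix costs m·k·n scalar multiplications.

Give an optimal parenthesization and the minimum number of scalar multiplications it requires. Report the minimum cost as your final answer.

(M1 (M2 M3)): cost 18144.
((M1 M2) M3): cost 6783.
Optimal: ((M1 M2) M3) with cost 6783.

6783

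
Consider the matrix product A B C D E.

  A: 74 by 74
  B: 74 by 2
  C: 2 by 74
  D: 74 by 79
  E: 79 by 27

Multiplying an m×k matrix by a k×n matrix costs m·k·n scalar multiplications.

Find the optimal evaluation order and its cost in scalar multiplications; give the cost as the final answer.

30906

Adjacent pairs: AB = 74·74·2 = 10952; BC = 74·2·74 = 10952; CD = 2·74·79 = 11692; DE = 74·79·27 = 157842.
Length 3: A..C: k=1: 0+10952+74·74·74=416176; k=2: 10952+0+74·2·74=21904 → min 21904 | B..D: k=2: 0+11692+74·2·79=23384; k=3: 10952+0+74·74·79=443556 → min 23384 | C..E: k=3: 0+157842+2·74·27=161838; k=4: 11692+0+2·79·27=15958 → min 15958.
Length 4: A..D: k=1: 0+23384+74·74·79=455988; k=2: 10952+11692+74·2·79=34336; k=3: 21904+0+74·74·79=454508 → min 34336 | B..E: k=2: 0+15958+74·2·27=19954; k=3: 10952+157842+74·74·27=316646; k=4: 23384+0+74·79·27=181226 → min 19954.
Length 5: A..E: k=1: 0+19954+74·74·27=167806; k=2: 10952+15958+74·2·27=30906; k=3: 21904+157842+74·74·27=327598; k=4: 34336+0+74·79·27=192178 → min 30906.
Optimal parenthesization: ((A B) ((C D) E)) with cost 30906.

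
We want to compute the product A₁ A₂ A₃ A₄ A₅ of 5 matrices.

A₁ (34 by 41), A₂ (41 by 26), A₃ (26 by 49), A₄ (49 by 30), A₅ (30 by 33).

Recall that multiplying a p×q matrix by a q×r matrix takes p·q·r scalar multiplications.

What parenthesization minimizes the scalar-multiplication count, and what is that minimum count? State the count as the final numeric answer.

Adjacent pairs: A₁A₂ = 34·41·26 = 36244; A₂A₃ = 41·26·49 = 52234; A₃A₄ = 26·49·30 = 38220; A₄A₅ = 49·30·33 = 48510.
Length 3: A₁..A₃: k=1: 0+52234+34·41·49=120540; k=2: 36244+0+34·26·49=79560 → min 79560 | A₂..A₄: k=2: 0+38220+41·26·30=70200; k=3: 52234+0+41·49·30=112504 → min 70200 | A₃..A₅: k=3: 0+48510+26·49·33=90552; k=4: 38220+0+26·30·33=63960 → min 63960.
Length 4: A₁..A₄: k=1: 0+70200+34·41·30=112020; k=2: 36244+38220+34·26·30=100984; k=3: 79560+0+34·49·30=129540 → min 100984 | A₂..A₅: k=2: 0+63960+41·26·33=99138; k=3: 52234+48510+41·49·33=167041; k=4: 70200+0+41·30·33=110790 → min 99138.
Length 5: A₁..A₅: k=1: 0+99138+34·41·33=145140; k=2: 36244+63960+34·26·33=129376; k=3: 79560+48510+34·49·33=183048; k=4: 100984+0+34·30·33=134644 → min 129376.
Optimal parenthesization: ((A₁ A₂) ((A₃ A₄) A₅)) with cost 129376.

129376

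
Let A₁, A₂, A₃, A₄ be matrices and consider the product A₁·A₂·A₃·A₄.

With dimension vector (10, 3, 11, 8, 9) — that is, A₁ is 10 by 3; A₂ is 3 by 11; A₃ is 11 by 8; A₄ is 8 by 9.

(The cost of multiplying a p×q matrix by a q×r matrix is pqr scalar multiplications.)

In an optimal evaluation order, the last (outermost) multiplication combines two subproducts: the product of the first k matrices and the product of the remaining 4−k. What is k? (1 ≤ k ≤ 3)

Adjacent pairs: A₁A₂ = 10·3·11 = 330; A₂A₃ = 3·11·8 = 264; A₃A₄ = 11·8·9 = 792.
Length 3: A₁..A₃: k=1: 0+264+10·3·8=504; k=2: 330+0+10·11·8=1210 → min 504 | A₂..A₄: k=2: 0+792+3·11·9=1089; k=3: 264+0+3·8·9=480 → min 480.
Top-level splits: k=1: (A₁..A₁)·(A₂..A₄) → 0+480+10·3·9 = 750; k=2: (A₁..A₂)·(A₃..A₄) → 330+792+10·11·9 = 2112; k=3: (A₁..A₃)·(A₄..A₄) → 504+0+10·8·9 = 1224.
Best split is after A₁, i.e. k = 1.

1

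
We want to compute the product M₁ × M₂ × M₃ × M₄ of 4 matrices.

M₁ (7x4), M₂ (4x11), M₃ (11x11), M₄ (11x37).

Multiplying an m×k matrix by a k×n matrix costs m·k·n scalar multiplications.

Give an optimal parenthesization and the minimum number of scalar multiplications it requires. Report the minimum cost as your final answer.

Adjacent pairs: M₁M₂ = 7·4·11 = 308; M₂M₃ = 4·11·11 = 484; M₃M₄ = 11·11·37 = 4477.
Length 3: M₁..M₃: k=1: 0+484+7·4·11=792; k=2: 308+0+7·11·11=1155 → min 792 | M₂..M₄: k=2: 0+4477+4·11·37=6105; k=3: 484+0+4·11·37=2112 → min 2112.
Length 4: M₁..M₄: k=1: 0+2112+7·4·37=3148; k=2: 308+4477+7·11·37=7634; k=3: 792+0+7·11·37=3641 → min 3148.
Optimal parenthesization: (M₁ × ((M₂ × M₃) × M₄)) with cost 3148.

3148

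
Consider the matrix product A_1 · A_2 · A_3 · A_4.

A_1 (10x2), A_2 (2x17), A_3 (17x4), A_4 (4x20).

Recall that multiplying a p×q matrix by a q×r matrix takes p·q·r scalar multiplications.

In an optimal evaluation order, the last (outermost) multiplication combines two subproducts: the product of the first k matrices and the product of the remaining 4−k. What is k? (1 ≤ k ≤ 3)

Adjacent pairs: A_1A_2 = 10·2·17 = 340; A_2A_3 = 2·17·4 = 136; A_3A_4 = 17·4·20 = 1360.
Length 3: A_1..A_3: k=1: 0+136+10·2·4=216; k=2: 340+0+10·17·4=1020 → min 216 | A_2..A_4: k=2: 0+1360+2·17·20=2040; k=3: 136+0+2·4·20=296 → min 296.
Top-level splits: k=1: (A_1..A_1)·(A_2..A_4) → 0+296+10·2·20 = 696; k=2: (A_1..A_2)·(A_3..A_4) → 340+1360+10·17·20 = 5100; k=3: (A_1..A_3)·(A_4..A_4) → 216+0+10·4·20 = 1016.
Best split is after A_1, i.e. k = 1.

1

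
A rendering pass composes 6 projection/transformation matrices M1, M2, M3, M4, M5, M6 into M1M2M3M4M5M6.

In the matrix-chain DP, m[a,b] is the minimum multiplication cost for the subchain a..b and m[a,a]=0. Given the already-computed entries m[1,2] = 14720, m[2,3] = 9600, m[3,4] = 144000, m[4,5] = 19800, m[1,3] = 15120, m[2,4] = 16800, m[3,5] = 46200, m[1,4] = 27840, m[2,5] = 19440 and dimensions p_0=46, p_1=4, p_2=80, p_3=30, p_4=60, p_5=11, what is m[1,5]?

21464

m[1,5] = min over k∈[1,4] of m[1,k]+m[k+1,5]+p_{0}·p_k·p_{5}.
k=1: 0 + 19440 + 46·4·11 = 21464; k=2: 14720 + 46200 + 46·80·11 = 101400; k=3: 15120 + 19800 + 46·30·11 = 50100; k=4: 27840 + 0 + 46·60·11 = 58200.
Minimum: 21464 at k=1.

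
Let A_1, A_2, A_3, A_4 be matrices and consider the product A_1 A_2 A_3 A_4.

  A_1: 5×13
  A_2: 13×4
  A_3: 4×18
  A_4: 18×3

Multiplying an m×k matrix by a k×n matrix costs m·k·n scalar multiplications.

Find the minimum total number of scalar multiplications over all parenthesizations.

Adjacent pairs: A_1A_2 = 5·13·4 = 260; A_2A_3 = 13·4·18 = 936; A_3A_4 = 4·18·3 = 216.
Length 3: A_1..A_3: k=1: 0+936+5·13·18=2106; k=2: 260+0+5·4·18=620 → min 620 | A_2..A_4: k=2: 0+216+13·4·3=372; k=3: 936+0+13·18·3=1638 → min 372.
Length 4: A_1..A_4: k=1: 0+372+5·13·3=567; k=2: 260+216+5·4·3=536; k=3: 620+0+5·18·3=890 → min 536.
Optimal order: ((A_1 A_2) (A_3 A_4)) with cost 536.

536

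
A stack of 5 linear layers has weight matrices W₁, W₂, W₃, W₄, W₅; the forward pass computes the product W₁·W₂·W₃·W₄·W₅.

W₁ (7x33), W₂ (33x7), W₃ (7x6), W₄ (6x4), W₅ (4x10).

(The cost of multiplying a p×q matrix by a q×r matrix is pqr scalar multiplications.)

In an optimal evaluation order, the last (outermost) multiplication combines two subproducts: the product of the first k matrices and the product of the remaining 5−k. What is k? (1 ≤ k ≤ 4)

4

Adjacent pairs: W₁W₂ = 7·33·7 = 1617; W₂W₃ = 33·7·6 = 1386; W₃W₄ = 7·6·4 = 168; W₄W₅ = 6·4·10 = 240.
Length 3: W₁..W₃: k=1: 0+1386+7·33·6=2772; k=2: 1617+0+7·7·6=1911 → min 1911 | W₂..W₄: k=2: 0+168+33·7·4=1092; k=3: 1386+0+33·6·4=2178 → min 1092 | W₃..W₅: k=3: 0+240+7·6·10=660; k=4: 168+0+7·4·10=448 → min 448.
Length 4: W₁..W₄: k=1: 0+1092+7·33·4=2016; k=2: 1617+168+7·7·4=1981; k=3: 1911+0+7·6·4=2079 → min 1981 | W₂..W₅: k=2: 0+448+33·7·10=2758; k=3: 1386+240+33·6·10=3606; k=4: 1092+0+33·4·10=2412 → min 2412.
Top-level splits: k=1: (W₁..W₁)·(W₂..W₅) → 0+2412+7·33·10 = 4722; k=2: (W₁..W₂)·(W₃..W₅) → 1617+448+7·7·10 = 2555; k=3: (W₁..W₃)·(W₄..W₅) → 1911+240+7·6·10 = 2571; k=4: (W₁..W₄)·(W₅..W₅) → 1981+0+7·4·10 = 2261.
Best split is after W₄, i.e. k = 4.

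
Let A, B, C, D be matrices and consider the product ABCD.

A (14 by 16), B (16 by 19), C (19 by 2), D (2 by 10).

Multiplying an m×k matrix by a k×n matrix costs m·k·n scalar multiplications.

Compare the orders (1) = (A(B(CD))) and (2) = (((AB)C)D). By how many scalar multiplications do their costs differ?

592

Order (1) = (A(B(CD))): (CD): 19×2 by 2×10 → 19×10, cost 19·2·10 = 380; (B(CD)): 16×19 by 19×10 → 16×10, cost 16·19·10 = 3040; cumulative 3420; (A(B(CD))): 14×16 by 16×10 → 14×10, cost 14·16·10 = 2240; cumulative 5660. Total 5660.
Order (2) = (((AB)C)D): (AB): 14×16 by 16×19 → 14×19, cost 14·16·19 = 4256; ((AB)C): 14×19 by 19×2 → 14×2, cost 14·19·2 = 532; cumulative 4788; (((AB)C)D): 14×2 by 2×10 → 14×10, cost 14·2·10 = 280; cumulative 5068. Total 5068.
Difference: |5660 − 5068| = 592.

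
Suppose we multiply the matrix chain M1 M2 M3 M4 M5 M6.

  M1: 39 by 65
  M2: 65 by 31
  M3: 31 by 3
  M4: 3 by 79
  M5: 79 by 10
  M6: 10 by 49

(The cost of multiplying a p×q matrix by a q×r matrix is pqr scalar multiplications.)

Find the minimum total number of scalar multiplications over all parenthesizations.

Adjacent pairs: M1M2 = 39·65·31 = 78585; M2M3 = 65·31·3 = 6045; M3M4 = 31·3·79 = 7347; M4M5 = 3·79·10 = 2370; M5M6 = 79·10·49 = 38710.
Length 3: M1..M3: k=1: 0+6045+39·65·3=13650; k=2: 78585+0+39·31·3=82212 → min 13650 | M2..M4: k=2: 0+7347+65·31·79=166532; k=3: 6045+0+65·3·79=21450 → min 21450 | M3..M5: k=3: 0+2370+31·3·10=3300; k=4: 7347+0+31·79·10=31837 → min 3300 | M4..M6: k=4: 0+38710+3·79·49=50323; k=5: 2370+0+3·10·49=3840 → min 3840.
Length 4: M1..M4: k=1: 0+21450+39·65·79=221715; k=2: 78585+7347+39·31·79=181443; k=3: 13650+0+39·3·79=22893 → min 22893 | M2..M5: k=2: 0+3300+65·31·10=23450; k=3: 6045+2370+65·3·10=10365; k=4: 21450+0+65·79·10=72800 → min 10365 | M3..M6: k=3: 0+3840+31·3·49=8397; k=4: 7347+38710+31·79·49=166058; k=5: 3300+0+31·10·49=18490 → min 8397.
Length 5: M1..M5: k=1: 0+10365+39·65·10=35715; k=2: 78585+3300+39·31·10=93975; k=3: 13650+2370+39·3·10=17190; k=4: 22893+0+39·79·10=53703 → min 17190 | M2..M6: k=2: 0+8397+65·31·49=107132; k=3: 6045+3840+65·3·49=19440; k=4: 21450+38710+65·79·49=311775; k=5: 10365+0+65·10·49=42215 → min 19440.
Length 6: M1..M6: k=1: 0+19440+39·65·49=143655; k=2: 78585+8397+39·31·49=146223; k=3: 13650+3840+39·3·49=23223; k=4: 22893+38710+39·79·49=212572; k=5: 17190+0+39·10·49=36300 → min 23223.
Optimal order: ((M1 (M2 M3)) ((M4 M5) M6)) with cost 23223.

23223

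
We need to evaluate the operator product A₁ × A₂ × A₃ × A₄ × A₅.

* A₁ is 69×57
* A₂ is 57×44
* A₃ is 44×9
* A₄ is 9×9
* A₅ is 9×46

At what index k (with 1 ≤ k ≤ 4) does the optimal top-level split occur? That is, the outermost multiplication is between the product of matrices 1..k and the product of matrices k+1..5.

4

Adjacent pairs: A₁A₂ = 69·57·44 = 173052; A₂A₃ = 57·44·9 = 22572; A₃A₄ = 44·9·9 = 3564; A₄A₅ = 9·9·46 = 3726.
Length 3: A₁..A₃: k=1: 0+22572+69·57·9=57969; k=2: 173052+0+69·44·9=200376 → min 57969 | A₂..A₄: k=2: 0+3564+57·44·9=26136; k=3: 22572+0+57·9·9=27189 → min 26136 | A₃..A₅: k=3: 0+3726+44·9·46=21942; k=4: 3564+0+44·9·46=21780 → min 21780.
Length 4: A₁..A₄: k=1: 0+26136+69·57·9=61533; k=2: 173052+3564+69·44·9=203940; k=3: 57969+0+69·9·9=63558 → min 61533 | A₂..A₅: k=2: 0+21780+57·44·46=137148; k=3: 22572+3726+57·9·46=49896; k=4: 26136+0+57·9·46=49734 → min 49734.
Top-level splits: k=1: (A₁..A₁)·(A₂..A₅) → 0+49734+69·57·46 = 230652; k=2: (A₁..A₂)·(A₃..A₅) → 173052+21780+69·44·46 = 334488; k=3: (A₁..A₃)·(A₄..A₅) → 57969+3726+69·9·46 = 90261; k=4: (A₁..A₄)·(A₅..A₅) → 61533+0+69·9·46 = 90099.
Best split is after A₄, i.e. k = 4.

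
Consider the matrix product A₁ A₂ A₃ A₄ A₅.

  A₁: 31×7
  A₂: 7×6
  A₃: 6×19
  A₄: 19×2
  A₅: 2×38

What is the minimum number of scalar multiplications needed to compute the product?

3102

Adjacent pairs: A₁A₂ = 31·7·6 = 1302; A₂A₃ = 7·6·19 = 798; A₃A₄ = 6·19·2 = 228; A₄A₅ = 19·2·38 = 1444.
Length 3: A₁..A₃: k=1: 0+798+31·7·19=4921; k=2: 1302+0+31·6·19=4836 → min 4836 | A₂..A₄: k=2: 0+228+7·6·2=312; k=3: 798+0+7·19·2=1064 → min 312 | A₃..A₅: k=3: 0+1444+6·19·38=5776; k=4: 228+0+6·2·38=684 → min 684.
Length 4: A₁..A₄: k=1: 0+312+31·7·2=746; k=2: 1302+228+31·6·2=1902; k=3: 4836+0+31·19·2=6014 → min 746 | A₂..A₅: k=2: 0+684+7·6·38=2280; k=3: 798+1444+7·19·38=7296; k=4: 312+0+7·2·38=844 → min 844.
Length 5: A₁..A₅: k=1: 0+844+31·7·38=9090; k=2: 1302+684+31·6·38=9054; k=3: 4836+1444+31·19·38=28662; k=4: 746+0+31·2·38=3102 → min 3102.
Optimal order: ((A₁ (A₂ (A₃ A₄))) A₅) with cost 3102.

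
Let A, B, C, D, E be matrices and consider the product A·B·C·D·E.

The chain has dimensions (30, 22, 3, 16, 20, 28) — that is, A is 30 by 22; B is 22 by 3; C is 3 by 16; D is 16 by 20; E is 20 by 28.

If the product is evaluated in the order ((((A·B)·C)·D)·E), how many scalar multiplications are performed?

(A·B): 30×22 by 22×3 → 30×3, cost 30·22·3 = 1980
((A·B)·C): 30×3 by 3×16 → 30×16, cost 30·3·16 = 1440; cumulative 3420
(((A·B)·C)·D): 30×16 by 16×20 → 30×20, cost 30·16·20 = 9600; cumulative 13020
((((A·B)·C)·D)·E): 30×20 by 20×28 → 30×28, cost 30·20·28 = 16800; cumulative 29820
Total: 29820 scalar multiplications.

29820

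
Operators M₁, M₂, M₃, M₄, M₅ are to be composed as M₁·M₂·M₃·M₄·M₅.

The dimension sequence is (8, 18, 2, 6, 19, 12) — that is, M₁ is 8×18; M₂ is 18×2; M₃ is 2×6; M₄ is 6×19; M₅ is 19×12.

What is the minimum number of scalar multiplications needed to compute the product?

Adjacent pairs: M₁M₂ = 8·18·2 = 288; M₂M₃ = 18·2·6 = 216; M₃M₄ = 2·6·19 = 228; M₄M₅ = 6·19·12 = 1368.
Length 3: M₁..M₃: k=1: 0+216+8·18·6=1080; k=2: 288+0+8·2·6=384 → min 384 | M₂..M₄: k=2: 0+228+18·2·19=912; k=3: 216+0+18·6·19=2268 → min 912 | M₃..M₅: k=3: 0+1368+2·6·12=1512; k=4: 228+0+2·19·12=684 → min 684.
Length 4: M₁..M₄: k=1: 0+912+8·18·19=3648; k=2: 288+228+8·2·19=820; k=3: 384+0+8·6·19=1296 → min 820 | M₂..M₅: k=2: 0+684+18·2·12=1116; k=3: 216+1368+18·6·12=2880; k=4: 912+0+18·19·12=5016 → min 1116.
Length 5: M₁..M₅: k=1: 0+1116+8·18·12=2844; k=2: 288+684+8·2·12=1164; k=3: 384+1368+8·6·12=2328; k=4: 820+0+8·19·12=2644 → min 1164.
Optimal order: ((M₁·M₂)·((M₃·M₄)·M₅)) with cost 1164.

1164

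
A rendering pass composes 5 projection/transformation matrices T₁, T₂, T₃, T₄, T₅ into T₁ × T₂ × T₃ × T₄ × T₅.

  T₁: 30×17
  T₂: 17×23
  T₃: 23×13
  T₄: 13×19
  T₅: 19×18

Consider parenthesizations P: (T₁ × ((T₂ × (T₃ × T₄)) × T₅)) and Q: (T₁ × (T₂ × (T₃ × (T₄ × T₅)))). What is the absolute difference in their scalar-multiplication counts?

2058

Order P = (T₁ × ((T₂ × (T₃ × T₄)) × T₅)): (T₃ × T₄): 23×13 by 13×19 → 23×19, cost 23·13·19 = 5681; (T₂ × (T₃ × T₄)): 17×23 by 23×19 → 17×19, cost 17·23·19 = 7429; cumulative 13110; ((T₂ × (T₃ × T₄)) × T₅): 17×19 by 19×18 → 17×18, cost 17·19·18 = 5814; cumulative 18924; (T₁ × ((T₂ × (T₃ × T₄)) × T₅)): 30×17 by 17×18 → 30×18, cost 30·17·18 = 9180; cumulative 28104. Total 28104.
Order Q = (T₁ × (T₂ × (T₃ × (T₄ × T₅)))): (T₄ × T₅): 13×19 by 19×18 → 13×18, cost 13·19·18 = 4446; (T₃ × (T₄ × T₅)): 23×13 by 13×18 → 23×18, cost 23·13·18 = 5382; cumulative 9828; (T₂ × (T₃ × (T₄ × T₅))): 17×23 by 23×18 → 17×18, cost 17·23·18 = 7038; cumulative 16866; (T₁ × (T₂ × (T₃ × (T₄ × T₅)))): 30×17 by 17×18 → 30×18, cost 30·17·18 = 9180; cumulative 26046. Total 26046.
Difference: |28104 − 26046| = 2058.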